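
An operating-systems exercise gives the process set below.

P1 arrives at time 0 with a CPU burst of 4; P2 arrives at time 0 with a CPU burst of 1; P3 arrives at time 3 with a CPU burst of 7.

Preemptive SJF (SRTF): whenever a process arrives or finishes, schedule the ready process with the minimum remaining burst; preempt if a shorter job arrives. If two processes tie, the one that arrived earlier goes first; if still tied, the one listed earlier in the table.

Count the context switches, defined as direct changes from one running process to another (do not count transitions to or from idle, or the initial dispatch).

Schedule: | P2 0-1 | P1 1-5 | P3 5-12 |
Completion: P1=5  P2=1  P3=12
Turnaround (C−A): P1=5  P2=1  P3=9

2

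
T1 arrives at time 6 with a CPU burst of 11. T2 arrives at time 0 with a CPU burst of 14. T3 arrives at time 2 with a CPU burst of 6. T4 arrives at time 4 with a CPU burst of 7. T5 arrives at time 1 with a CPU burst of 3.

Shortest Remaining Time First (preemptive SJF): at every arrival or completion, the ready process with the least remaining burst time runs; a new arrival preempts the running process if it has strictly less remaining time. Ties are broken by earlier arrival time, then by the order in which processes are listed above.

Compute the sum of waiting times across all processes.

46

Gantt: | T2 0-1 | T5 1-4 | T3 4-10 | T4 10-17 | T1 17-28 | T2 28-41 |
Completion: T1=28  T2=41  T3=10  T4=17  T5=4
Turnaround (C−A): T1=22  T2=41  T3=8  T4=13  T5=3
Waiting = turnaround − burst: T1=11, T2=27, T3=2, T4=6, T5=0
Total waiting = 11 + 27 + 2 + 6 + 0 = 46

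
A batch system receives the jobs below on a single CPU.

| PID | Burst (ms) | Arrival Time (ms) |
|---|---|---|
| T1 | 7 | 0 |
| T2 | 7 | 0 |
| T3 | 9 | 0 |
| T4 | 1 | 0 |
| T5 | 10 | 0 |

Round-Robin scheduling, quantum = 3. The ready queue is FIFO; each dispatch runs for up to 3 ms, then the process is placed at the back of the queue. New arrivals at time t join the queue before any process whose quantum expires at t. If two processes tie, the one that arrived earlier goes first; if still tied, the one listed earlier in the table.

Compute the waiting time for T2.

Gantt: | T1 0-3 | T2 3-6 | T3 6-9 | T4 9-10 | T5 10-13 | T1 13-16 | T2 16-19 | T3 19-22 | T5 22-25 | T1 25-26 | T2 26-27 | T3 27-30 | T5 30-34 |
Completion: T1=26  T2=27  T3=30  T4=10  T5=34
Turnaround (C−A): T1=26  T2=27  T3=30  T4=10  T5=34
Waiting(T2) = turnaround − burst = 27 − 7 = 20

20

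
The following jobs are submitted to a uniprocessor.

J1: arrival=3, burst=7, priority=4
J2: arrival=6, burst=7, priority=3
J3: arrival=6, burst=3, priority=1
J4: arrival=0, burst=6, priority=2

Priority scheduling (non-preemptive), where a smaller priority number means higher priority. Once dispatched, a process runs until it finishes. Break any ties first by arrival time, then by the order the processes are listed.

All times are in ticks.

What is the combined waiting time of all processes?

Gantt: | J4 0-6 | J3 6-9 | J2 9-16 | J1 16-23 |
Completion: J1=23  J2=16  J3=9  J4=6
Turnaround (C−A): J1=20  J2=10  J3=3  J4=6
Waiting = turnaround − burst: J1=13, J2=3, J3=0, J4=0
Total waiting = 13 + 3 + 0 + 0 = 16

16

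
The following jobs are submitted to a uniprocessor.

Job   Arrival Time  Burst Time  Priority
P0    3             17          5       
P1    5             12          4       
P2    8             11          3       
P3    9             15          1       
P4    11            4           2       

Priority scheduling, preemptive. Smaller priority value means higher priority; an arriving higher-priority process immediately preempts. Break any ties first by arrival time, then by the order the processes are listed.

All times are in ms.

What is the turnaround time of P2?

30

Timeline: | idle 0-3 | P0 3-5 | P1 5-8 | P2 8-9 | P3 9-24 | P4 24-28 | P2 28-38 | P1 38-47 | P0 47-62 |
Completion: P0=62  P1=47  P2=38  P3=24  P4=28
Turnaround (C−A): P0=59  P1=42  P2=30  P3=15  P4=17
Turnaround(P2) = completion − arrival = 38 − 8 = 30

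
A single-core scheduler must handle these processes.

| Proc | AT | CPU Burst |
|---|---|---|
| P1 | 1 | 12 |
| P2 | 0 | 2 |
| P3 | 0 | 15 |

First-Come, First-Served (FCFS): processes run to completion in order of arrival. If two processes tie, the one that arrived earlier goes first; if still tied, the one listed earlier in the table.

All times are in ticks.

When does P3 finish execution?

Gantt: | P2 0-2 | P3 2-17 | P1 17-29 |
Completion: P1=29  P2=2  P3=17

17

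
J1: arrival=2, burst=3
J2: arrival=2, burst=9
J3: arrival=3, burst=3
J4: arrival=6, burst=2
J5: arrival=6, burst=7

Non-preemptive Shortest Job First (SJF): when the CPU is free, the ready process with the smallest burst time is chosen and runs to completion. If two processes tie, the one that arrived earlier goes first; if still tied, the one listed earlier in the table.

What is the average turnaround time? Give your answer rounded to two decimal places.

9.40

Gantt: | idle 0-2 | J1 2-5 | J3 5-8 | J4 8-10 | J5 10-17 | J2 17-26 |
Completion: J1=5  J2=26  J3=8  J4=10  J5=17
Turnaround (C−A): J1=3  J2=24  J3=5  J4=4  J5=11
Turnaround times: J1=3, J2=24, J3=5, J4=4, J5=11
Average turnaround = (3+24+5+4+11) / 5 = 47/5 = 9.40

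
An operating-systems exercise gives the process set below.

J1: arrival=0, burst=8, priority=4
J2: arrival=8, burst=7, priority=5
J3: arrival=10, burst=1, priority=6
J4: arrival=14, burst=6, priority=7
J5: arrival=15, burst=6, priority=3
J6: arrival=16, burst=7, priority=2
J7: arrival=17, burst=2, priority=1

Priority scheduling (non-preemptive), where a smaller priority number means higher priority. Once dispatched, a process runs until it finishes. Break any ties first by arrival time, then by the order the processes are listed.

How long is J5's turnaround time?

6

Gantt: | J1 0-8 | J2 8-15 | J5 15-21 | J7 21-23 | J6 23-30 | J3 30-31 | J4 31-37 |
Completion: J1=8  J2=15  J3=31  J4=37  J5=21  J6=30  J7=23
Turnaround (C−A): J1=8  J2=7  J3=21  J4=23  J5=6  J6=14  J7=6
Turnaround(J5) = completion − arrival = 21 − 15 = 6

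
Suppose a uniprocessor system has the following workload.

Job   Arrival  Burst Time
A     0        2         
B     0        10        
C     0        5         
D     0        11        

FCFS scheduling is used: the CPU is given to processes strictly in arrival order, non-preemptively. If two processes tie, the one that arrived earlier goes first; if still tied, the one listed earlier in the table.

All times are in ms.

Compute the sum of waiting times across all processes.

31

Timeline: | A 0-2 | B 2-12 | C 12-17 | D 17-28 |
Completion: A=2  B=12  C=17  D=28
Waiting = turnaround − burst: A=0, B=2, C=12, D=17
Total waiting = 0 + 2 + 12 + 17 = 31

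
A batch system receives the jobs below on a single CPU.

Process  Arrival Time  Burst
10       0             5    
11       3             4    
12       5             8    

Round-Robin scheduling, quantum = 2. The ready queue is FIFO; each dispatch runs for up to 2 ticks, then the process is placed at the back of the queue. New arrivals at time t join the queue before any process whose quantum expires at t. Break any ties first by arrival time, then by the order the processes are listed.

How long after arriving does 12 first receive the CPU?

Timeline: | 10 0-4 | 11 4-6 | 10 6-7 | 12 7-9 | 11 9-11 | 12 11-17 |
Completion: 10=7  11=11  12=17
Turnaround (C−A): 10=7  11=8  12=12
Response(12) = first start − arrival = 7 − 5 = 2

2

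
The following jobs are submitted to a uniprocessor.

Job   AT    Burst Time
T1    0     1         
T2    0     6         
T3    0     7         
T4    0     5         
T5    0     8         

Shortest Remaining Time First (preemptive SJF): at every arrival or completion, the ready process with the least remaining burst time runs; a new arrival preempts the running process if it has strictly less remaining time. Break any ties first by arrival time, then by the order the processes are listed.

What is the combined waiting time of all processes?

Gantt: | T1 0-1 | T4 1-6 | T2 6-12 | T3 12-19 | T5 19-27 |
Completion: T1=1  T2=12  T3=19  T4=6  T5=27
Waiting = turnaround − burst: T1=0, T2=6, T3=12, T4=1, T5=19
Total waiting = 0 + 6 + 12 + 1 + 19 = 38

38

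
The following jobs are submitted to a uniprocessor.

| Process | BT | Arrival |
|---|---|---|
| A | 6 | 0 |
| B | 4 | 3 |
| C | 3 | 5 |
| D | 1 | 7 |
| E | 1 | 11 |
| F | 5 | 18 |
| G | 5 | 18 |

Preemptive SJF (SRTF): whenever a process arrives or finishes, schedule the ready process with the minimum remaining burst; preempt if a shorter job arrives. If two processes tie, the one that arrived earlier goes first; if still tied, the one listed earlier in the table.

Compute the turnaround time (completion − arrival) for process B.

12

Schedule: | A 0-6 | C 6-7 | D 7-8 | C 8-10 | B 10-11 | E 11-12 | B 12-15 | idle 15-18 | F 18-23 | G 23-28 |
Completion: A=6  B=15  C=10  D=8  E=12  F=23  G=28
Turnaround(B) = completion − arrival = 15 − 3 = 12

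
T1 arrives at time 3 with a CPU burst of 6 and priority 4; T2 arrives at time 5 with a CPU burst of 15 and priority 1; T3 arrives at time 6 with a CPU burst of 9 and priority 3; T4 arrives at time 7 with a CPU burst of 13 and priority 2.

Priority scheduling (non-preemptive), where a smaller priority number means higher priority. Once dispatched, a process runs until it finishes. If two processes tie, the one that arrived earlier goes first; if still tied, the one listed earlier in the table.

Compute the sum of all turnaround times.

Timeline: | idle 0-3 | T1 3-9 | T2 9-24 | T4 24-37 | T3 37-46 |
Completion: T1=9  T2=24  T3=46  T4=37
Turnaround (C−A): T1=6  T2=19  T3=40  T4=30
Turnaround = completion − arrival: T1=6, T2=19, T3=40, T4=30
Total turnaround = 6 + 19 + 40 + 30 = 95

95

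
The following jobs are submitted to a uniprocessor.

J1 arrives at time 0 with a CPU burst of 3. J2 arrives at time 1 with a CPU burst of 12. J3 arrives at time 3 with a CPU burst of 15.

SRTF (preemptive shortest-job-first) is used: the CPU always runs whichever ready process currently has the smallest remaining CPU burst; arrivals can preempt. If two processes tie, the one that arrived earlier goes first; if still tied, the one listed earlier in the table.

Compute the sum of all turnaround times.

Gantt: | J1 0-3 | J2 3-15 | J3 15-30 |
Completion: J1=3  J2=15  J3=30
Turnaround (C−A): J1=3  J2=14  J3=27
Turnaround = completion − arrival: J1=3, J2=14, J3=27
Total turnaround = 3 + 14 + 27 = 44

44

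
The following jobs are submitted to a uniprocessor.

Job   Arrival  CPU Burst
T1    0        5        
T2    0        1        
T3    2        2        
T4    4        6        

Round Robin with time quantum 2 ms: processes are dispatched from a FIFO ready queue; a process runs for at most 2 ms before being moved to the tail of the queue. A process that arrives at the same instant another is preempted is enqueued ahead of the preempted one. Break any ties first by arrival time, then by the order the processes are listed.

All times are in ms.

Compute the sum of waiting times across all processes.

12

Gantt: | T1 0-2 | T2 2-3 | T3 3-5 | T1 5-7 | T4 7-9 | T1 9-10 | T4 10-14 |
Completion: T1=10  T2=3  T3=5  T4=14
Waiting = turnaround − burst: T1=5, T2=2, T3=1, T4=4
Total waiting = 5 + 2 + 1 + 4 = 12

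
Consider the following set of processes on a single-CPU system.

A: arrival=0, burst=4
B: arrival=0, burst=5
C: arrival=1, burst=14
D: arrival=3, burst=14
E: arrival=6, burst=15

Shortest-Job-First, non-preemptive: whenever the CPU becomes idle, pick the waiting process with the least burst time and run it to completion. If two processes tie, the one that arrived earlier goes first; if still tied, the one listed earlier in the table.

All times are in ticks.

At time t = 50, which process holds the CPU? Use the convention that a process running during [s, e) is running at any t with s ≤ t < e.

E

Schedule: | A 0-4 | B 4-9 | C 9-23 | D 23-37 | E 37-52 |
Completion: A=4  B=9  C=23  D=37  E=52
Turnaround (C−A): A=4  B=9  C=22  D=34  E=46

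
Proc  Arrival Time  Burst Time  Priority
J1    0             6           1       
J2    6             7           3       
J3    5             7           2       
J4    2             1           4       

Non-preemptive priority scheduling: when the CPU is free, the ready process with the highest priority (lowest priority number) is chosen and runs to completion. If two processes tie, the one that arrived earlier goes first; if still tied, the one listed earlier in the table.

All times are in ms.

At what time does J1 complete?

Schedule: | J1 0-6 | J3 6-13 | J2 13-20 | J4 20-21 |
Completion: J1=6  J2=20  J3=13  J4=21

6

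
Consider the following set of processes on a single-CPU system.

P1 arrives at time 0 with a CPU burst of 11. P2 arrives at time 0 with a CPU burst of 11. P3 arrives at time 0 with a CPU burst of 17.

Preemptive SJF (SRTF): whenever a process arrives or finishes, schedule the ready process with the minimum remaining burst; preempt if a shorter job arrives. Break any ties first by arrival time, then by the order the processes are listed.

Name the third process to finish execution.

Schedule: | P1 0-11 | P2 11-22 | P3 22-39 |
Completion: P1=11  P2=22  P3=39
Finish order: P1 → P2 → P3

P3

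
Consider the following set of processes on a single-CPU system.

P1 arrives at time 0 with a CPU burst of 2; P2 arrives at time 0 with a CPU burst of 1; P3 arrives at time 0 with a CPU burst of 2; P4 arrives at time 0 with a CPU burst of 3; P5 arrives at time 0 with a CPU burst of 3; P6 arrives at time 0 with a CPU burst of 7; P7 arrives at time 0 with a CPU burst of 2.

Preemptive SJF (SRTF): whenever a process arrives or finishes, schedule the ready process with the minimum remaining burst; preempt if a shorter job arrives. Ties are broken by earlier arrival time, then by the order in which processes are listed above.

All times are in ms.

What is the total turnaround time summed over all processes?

59

Gantt: | P2 0-1 | P1 1-3 | P3 3-5 | P7 5-7 | P4 7-10 | P5 10-13 | P6 13-20 |
Completion: P1=3  P2=1  P3=5  P4=10  P5=13  P6=20  P7=7
Turnaround (C−A): P1=3  P2=1  P3=5  P4=10  P5=13  P6=20  P7=7
Turnaround = completion − arrival: P1=3, P2=1, P3=5, P4=10, P5=13, P6=20, P7=7
Total turnaround = 3 + 1 + 5 + 10 + 13 + 20 + 7 = 59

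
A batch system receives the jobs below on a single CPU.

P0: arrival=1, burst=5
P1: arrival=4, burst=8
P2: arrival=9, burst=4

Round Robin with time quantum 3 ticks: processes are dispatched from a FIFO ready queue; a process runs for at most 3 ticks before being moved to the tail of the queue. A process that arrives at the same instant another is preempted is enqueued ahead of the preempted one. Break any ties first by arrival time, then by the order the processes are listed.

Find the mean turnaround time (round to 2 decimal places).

10.00

Timeline: | idle 0-1 | P0 1-4 | P1 4-7 | P0 7-9 | P1 9-12 | P2 12-15 | P1 15-17 | P2 17-18 |
Completion: P0=9  P1=17  P2=18
Turnaround (C−A): P0=8  P1=13  P2=9
Turnaround times: P0=8, P1=13, P2=9
Average turnaround = (8+13+9) / 3 = 30/3 = 10.00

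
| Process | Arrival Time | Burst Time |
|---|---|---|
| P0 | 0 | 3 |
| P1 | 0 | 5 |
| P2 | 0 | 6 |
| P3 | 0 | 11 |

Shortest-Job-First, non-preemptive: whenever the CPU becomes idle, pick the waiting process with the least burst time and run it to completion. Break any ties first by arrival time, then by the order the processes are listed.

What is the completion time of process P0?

Timeline: | P0 0-3 | P1 3-8 | P2 8-14 | P3 14-25 |
Completion: P0=3  P1=8  P2=14  P3=25
Turnaround (C−A): P0=3  P1=8  P2=14  P3=25

3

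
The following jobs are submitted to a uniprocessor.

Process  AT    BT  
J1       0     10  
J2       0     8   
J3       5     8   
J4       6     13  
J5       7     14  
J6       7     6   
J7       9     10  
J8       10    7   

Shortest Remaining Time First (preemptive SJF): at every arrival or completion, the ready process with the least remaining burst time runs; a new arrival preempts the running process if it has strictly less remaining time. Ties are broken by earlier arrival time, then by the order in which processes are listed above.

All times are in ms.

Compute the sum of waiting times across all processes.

178

Timeline: | J2 0-8 | J6 8-14 | J8 14-21 | J3 21-29 | J1 29-39 | J7 39-49 | J4 49-62 | J5 62-76 |
Completion: J1=39  J2=8  J3=29  J4=62  J5=76  J6=14  J7=49  J8=21
Waiting = turnaround − burst: J1=29, J2=0, J3=16, J4=43, J5=55, J6=1, J7=30, J8=4
Total waiting = 29 + 0 + 16 + 43 + 55 + 1 + 30 + 4 = 178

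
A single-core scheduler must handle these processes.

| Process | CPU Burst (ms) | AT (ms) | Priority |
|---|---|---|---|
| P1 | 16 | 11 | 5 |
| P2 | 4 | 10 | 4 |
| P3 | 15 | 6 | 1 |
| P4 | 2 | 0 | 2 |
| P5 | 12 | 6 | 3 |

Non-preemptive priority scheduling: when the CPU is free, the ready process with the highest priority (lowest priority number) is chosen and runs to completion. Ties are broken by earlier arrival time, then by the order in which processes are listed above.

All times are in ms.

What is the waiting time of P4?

Timeline: | P4 0-2 | idle 2-6 | P3 6-21 | P5 21-33 | P2 33-37 | P1 37-53 |
Completion: P1=53  P2=37  P3=21  P4=2  P5=33
Waiting(P4) = turnaround − burst = 2 − 2 = 0

0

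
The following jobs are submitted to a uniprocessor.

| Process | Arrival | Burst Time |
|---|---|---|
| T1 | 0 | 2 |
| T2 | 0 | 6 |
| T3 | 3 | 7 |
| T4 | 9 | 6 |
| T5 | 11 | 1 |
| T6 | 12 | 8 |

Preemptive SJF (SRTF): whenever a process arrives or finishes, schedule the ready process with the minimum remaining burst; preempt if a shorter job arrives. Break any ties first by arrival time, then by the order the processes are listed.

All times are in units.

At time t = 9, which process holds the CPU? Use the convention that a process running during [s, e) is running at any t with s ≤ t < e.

T3

Schedule: | T1 0-2 | T2 2-8 | T3 8-11 | T5 11-12 | T3 12-16 | T4 16-22 | T6 22-30 |
Completion: T1=2  T2=8  T3=16  T4=22  T5=12  T6=30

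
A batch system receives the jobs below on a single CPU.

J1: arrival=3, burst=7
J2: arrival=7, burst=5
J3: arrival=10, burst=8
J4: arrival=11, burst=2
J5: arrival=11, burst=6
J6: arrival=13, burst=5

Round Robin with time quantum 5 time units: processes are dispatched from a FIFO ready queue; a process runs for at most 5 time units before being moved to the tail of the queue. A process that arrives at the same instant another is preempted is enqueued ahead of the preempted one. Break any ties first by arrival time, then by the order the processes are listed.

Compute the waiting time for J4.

9

Gantt: | idle 0-3 | J1 3-8 | J2 8-13 | J1 13-15 | J3 15-20 | J4 20-22 | J5 22-27 | J6 27-32 | J3 32-35 | J5 35-36 |
Completion: J1=15  J2=13  J3=35  J4=22  J5=36  J6=32
Turnaround (C−A): J1=12  J2=6  J3=25  J4=11  J5=25  J6=19
Waiting(J4) = turnaround − burst = 11 − 2 = 9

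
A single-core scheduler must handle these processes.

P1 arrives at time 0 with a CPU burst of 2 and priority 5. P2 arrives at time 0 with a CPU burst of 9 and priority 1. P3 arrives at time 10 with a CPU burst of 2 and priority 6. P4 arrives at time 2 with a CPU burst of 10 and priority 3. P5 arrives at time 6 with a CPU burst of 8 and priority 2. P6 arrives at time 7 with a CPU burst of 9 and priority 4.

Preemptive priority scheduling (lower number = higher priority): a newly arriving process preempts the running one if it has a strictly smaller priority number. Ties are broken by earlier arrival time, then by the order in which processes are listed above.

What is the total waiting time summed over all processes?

Gantt: | P2 0-9 | P5 9-17 | P4 17-27 | P6 27-36 | P1 36-38 | P3 38-40 |
Completion: P1=38  P2=9  P3=40  P4=27  P5=17  P6=36
Turnaround (C−A): P1=38  P2=9  P3=30  P4=25  P5=11  P6=29
Waiting = turnaround − burst: P1=36, P2=0, P3=28, P4=15, P5=3, P6=20
Total waiting = 36 + 0 + 28 + 15 + 3 + 20 = 102

102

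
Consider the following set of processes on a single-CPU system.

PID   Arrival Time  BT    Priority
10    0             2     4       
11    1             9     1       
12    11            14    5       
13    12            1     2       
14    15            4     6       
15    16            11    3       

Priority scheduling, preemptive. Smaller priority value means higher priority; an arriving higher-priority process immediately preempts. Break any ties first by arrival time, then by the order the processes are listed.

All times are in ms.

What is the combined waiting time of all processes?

43

Timeline: | 10 0-1 | 11 1-10 | 10 10-11 | 12 11-12 | 13 12-13 | 12 13-16 | 15 16-27 | 12 27-37 | 14 37-41 |
Completion: 10=11  11=10  12=37  13=13  14=41  15=27
Turnaround (C−A): 10=11  11=9  12=26  13=1  14=26  15=11
Waiting = turnaround − burst: 10=9, 11=0, 12=12, 13=0, 14=22, 15=0
Total waiting = 9 + 0 + 12 + 0 + 22 + 0 = 43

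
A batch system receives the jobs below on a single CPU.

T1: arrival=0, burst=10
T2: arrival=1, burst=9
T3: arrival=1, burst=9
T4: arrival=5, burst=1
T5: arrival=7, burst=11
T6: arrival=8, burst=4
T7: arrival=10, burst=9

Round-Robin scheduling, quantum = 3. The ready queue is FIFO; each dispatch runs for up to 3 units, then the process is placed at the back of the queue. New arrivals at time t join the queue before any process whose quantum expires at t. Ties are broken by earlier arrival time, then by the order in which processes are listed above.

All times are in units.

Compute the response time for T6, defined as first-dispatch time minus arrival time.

11

Timeline: | T1 0-3 | T2 3-6 | T3 6-9 | T1 9-12 | T4 12-13 | T2 13-16 | T5 16-19 | T6 19-22 | T3 22-25 | T7 25-28 | T1 28-31 | T2 31-34 | T5 34-37 | T6 37-38 | T3 38-41 | T7 41-44 | T1 44-45 | T5 45-48 | T7 48-51 | T5 51-53 |
Completion: T1=45  T2=34  T3=41  T4=13  T5=53  T6=38  T7=51
Response(T6) = first start − arrival = 19 − 8 = 11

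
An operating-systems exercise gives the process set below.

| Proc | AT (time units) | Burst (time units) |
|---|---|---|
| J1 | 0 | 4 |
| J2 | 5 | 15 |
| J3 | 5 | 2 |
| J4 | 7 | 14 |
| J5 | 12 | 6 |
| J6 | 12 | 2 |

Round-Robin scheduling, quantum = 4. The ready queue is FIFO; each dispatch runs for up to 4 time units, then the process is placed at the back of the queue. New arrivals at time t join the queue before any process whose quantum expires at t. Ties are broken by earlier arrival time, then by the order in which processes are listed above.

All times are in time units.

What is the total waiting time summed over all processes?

Gantt: | J1 0-4 | idle 4-5 | J2 5-9 | J3 9-11 | J4 11-15 | J2 15-19 | J5 19-23 | J6 23-25 | J4 25-29 | J2 29-33 | J5 33-35 | J4 35-39 | J2 39-42 | J4 42-44 |
Completion: J1=4  J2=42  J3=11  J4=44  J5=35  J6=25
Turnaround (C−A): J1=4  J2=37  J3=6  J4=37  J5=23  J6=13
Waiting = turnaround − burst: J1=0, J2=22, J3=4, J4=23, J5=17, J6=11
Total waiting = 0 + 22 + 4 + 23 + 17 + 11 = 77

77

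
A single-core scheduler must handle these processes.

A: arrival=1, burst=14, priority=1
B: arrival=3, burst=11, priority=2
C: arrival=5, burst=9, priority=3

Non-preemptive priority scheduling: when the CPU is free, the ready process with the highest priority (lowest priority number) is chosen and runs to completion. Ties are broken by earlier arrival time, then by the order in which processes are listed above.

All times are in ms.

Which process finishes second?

B

Schedule: | idle 0-1 | A 1-15 | B 15-26 | C 26-35 |
Completion: A=15  B=26  C=35
Turnaround (C−A): A=14  B=23  C=30
Finish order: A → B → C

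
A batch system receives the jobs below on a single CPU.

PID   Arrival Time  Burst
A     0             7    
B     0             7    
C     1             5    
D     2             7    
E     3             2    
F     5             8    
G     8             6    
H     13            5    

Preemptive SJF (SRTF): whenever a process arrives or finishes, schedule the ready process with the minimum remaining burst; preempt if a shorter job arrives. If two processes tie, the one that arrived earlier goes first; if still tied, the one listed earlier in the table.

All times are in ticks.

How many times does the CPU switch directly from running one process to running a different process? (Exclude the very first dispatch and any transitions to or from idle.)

Timeline: | A 0-1 | C 1-3 | E 3-5 | C 5-8 | A 8-14 | H 14-19 | G 19-25 | B 25-32 | D 32-39 | F 39-47 |
Completion: A=14  B=32  C=8  D=39  E=5  F=47  G=25  H=19
Turnaround (C−A): A=14  B=32  C=7  D=37  E=2  F=42  G=17  H=6

9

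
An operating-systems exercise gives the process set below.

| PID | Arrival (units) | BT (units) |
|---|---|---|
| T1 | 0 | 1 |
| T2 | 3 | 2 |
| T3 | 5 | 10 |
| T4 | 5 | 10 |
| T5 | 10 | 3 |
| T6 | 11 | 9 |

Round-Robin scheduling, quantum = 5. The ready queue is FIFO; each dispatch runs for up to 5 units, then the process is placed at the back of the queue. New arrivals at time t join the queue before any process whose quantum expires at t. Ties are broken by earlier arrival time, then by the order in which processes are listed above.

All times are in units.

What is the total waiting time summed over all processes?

48

Schedule: | T1 0-1 | idle 1-3 | T2 3-5 | T3 5-10 | T4 10-15 | T5 15-18 | T3 18-23 | T6 23-28 | T4 28-33 | T6 33-37 |
Completion: T1=1  T2=5  T3=23  T4=33  T5=18  T6=37
Turnaround (C−A): T1=1  T2=2  T3=18  T4=28  T5=8  T6=26
Waiting = turnaround − burst: T1=0, T2=0, T3=8, T4=18, T5=5, T6=17
Total waiting = 0 + 0 + 8 + 18 + 5 + 17 = 48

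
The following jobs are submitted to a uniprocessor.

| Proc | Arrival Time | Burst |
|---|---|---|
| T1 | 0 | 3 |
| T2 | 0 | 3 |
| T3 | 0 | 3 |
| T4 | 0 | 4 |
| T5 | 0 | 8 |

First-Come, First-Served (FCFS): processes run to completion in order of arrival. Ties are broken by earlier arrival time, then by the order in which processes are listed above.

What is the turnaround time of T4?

13

Timeline: | T1 0-3 | T2 3-6 | T3 6-9 | T4 9-13 | T5 13-21 |
Completion: T1=3  T2=6  T3=9  T4=13  T5=21
Turnaround (C−A): T1=3  T2=6  T3=9  T4=13  T5=21
Turnaround(T4) = completion − arrival = 13 − 0 = 13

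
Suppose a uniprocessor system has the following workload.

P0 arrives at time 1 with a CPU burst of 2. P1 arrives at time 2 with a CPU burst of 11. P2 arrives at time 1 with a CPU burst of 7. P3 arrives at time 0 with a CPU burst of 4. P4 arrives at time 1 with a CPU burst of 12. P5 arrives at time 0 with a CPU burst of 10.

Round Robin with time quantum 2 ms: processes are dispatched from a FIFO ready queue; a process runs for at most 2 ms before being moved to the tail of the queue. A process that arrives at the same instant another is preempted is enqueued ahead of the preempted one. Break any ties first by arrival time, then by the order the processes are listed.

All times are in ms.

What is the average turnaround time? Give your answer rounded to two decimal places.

Schedule: | P3 0-2 | P5 2-4 | P0 4-6 | P2 6-8 | P4 8-10 | P1 10-12 | P3 12-14 | P5 14-16 | P2 16-18 | P4 18-20 | P1 20-22 | P5 22-24 | P2 24-26 | P4 26-28 | P1 28-30 | P5 30-32 | P2 32-33 | P4 33-35 | P1 35-37 | P5 37-39 | P4 39-41 | P1 41-43 | P4 43-45 | P1 45-46 |
Completion: P0=6  P1=46  P2=33  P3=14  P4=45  P5=39
Turnaround times: P0=5, P1=44, P2=32, P3=14, P4=44, P5=39
Average turnaround = (5+44+32+14+44+39) / 6 = 178/6 = 29.67

29.67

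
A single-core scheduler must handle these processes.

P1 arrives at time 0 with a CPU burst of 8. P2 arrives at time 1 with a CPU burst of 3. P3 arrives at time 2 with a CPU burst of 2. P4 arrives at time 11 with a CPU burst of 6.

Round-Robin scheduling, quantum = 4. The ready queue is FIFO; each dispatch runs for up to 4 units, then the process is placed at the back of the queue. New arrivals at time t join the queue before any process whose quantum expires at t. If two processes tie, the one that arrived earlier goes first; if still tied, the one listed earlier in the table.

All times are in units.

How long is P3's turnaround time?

Gantt: | P1 0-4 | P2 4-7 | P3 7-9 | P1 9-13 | P4 13-19 |
Completion: P1=13  P2=7  P3=9  P4=19
Turnaround (C−A): P1=13  P2=6  P3=7  P4=8
Turnaround(P3) = completion − arrival = 9 − 2 = 7

7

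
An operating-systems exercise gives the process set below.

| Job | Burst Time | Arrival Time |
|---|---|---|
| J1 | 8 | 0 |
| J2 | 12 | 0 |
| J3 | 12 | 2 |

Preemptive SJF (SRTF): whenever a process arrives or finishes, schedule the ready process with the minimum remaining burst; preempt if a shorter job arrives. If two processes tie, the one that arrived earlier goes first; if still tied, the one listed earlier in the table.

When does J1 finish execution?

8

Schedule: | J1 0-8 | J2 8-20 | J3 20-32 |
Completion: J1=8  J2=20  J3=32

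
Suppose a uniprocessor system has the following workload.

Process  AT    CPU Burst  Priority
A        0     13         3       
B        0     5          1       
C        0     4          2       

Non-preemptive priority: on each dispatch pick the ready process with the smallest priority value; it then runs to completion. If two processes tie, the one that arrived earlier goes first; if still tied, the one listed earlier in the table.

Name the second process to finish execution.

Timeline: | B 0-5 | C 5-9 | A 9-22 |
Completion: A=22  B=5  C=9
Finish order: B → C → A

C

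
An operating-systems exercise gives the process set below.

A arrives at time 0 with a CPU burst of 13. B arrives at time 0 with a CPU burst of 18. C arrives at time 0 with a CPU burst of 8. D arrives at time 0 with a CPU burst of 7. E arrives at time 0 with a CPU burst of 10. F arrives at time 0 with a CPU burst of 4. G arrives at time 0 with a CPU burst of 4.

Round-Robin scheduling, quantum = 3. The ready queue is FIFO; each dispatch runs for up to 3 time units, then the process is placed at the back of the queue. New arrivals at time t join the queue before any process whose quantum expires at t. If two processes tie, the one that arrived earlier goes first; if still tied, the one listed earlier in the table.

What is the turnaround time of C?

46

Gantt: | A 0-3 | B 3-6 | C 6-9 | D 9-12 | E 12-15 | F 15-18 | G 18-21 | A 21-24 | B 24-27 | C 27-30 | D 30-33 | E 33-36 | F 36-37 | G 37-38 | A 38-41 | B 41-44 | C 44-46 | D 46-47 | E 47-50 | A 50-53 | B 53-56 | E 56-57 | A 57-58 | B 58-64 |
Completion: A=58  B=64  C=46  D=47  E=57  F=37  G=38
Turnaround (C−A): A=58  B=64  C=46  D=47  E=57  F=37  G=38
Turnaround(C) = completion − arrival = 46 − 0 = 46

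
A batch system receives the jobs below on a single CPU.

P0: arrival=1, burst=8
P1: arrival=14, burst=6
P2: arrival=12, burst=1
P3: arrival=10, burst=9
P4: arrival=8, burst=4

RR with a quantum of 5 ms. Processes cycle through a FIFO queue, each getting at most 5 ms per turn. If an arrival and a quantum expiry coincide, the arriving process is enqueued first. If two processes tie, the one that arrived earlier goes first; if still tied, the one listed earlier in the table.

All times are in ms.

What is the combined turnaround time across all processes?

Timeline: | idle 0-1 | P0 1-9 | P4 9-13 | P3 13-18 | P2 18-19 | P1 19-24 | P3 24-28 | P1 28-29 |
Completion: P0=9  P1=29  P2=19  P3=28  P4=13
Turnaround (C−A): P0=8  P1=15  P2=7  P3=18  P4=5
Turnaround = completion − arrival: P0=8, P1=15, P2=7, P3=18, P4=5
Total turnaround = 8 + 15 + 7 + 18 + 5 = 53

53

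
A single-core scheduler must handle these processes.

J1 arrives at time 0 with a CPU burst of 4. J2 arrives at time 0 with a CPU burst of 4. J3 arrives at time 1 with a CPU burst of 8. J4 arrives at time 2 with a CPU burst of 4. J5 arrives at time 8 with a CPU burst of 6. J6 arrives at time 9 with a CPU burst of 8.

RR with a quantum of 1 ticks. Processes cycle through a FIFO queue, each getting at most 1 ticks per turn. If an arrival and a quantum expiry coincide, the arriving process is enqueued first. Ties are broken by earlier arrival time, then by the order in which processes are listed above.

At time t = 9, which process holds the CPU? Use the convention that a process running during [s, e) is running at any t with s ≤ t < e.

Schedule: | J1 0-1 | J2 1-2 | J3 2-3 | J1 3-4 | J4 4-5 | J2 5-6 | J3 6-7 | J1 7-8 | J4 8-9 | J2 9-10 | J3 10-11 | J5 11-12 | J1 12-13 | J6 13-14 | J4 14-15 | J2 15-16 | J3 16-17 | J5 17-18 | J6 18-19 | J4 19-20 | J3 20-21 | J5 21-22 | J6 22-23 | J3 23-24 | J5 24-25 | J6 25-26 | J3 26-27 | J5 27-28 | J6 28-29 | J3 29-30 | J5 30-31 | J6 31-34 |
Completion: J1=13  J2=16  J3=30  J4=20  J5=31  J6=34
Turnaround (C−A): J1=13  J2=16  J3=29  J4=18  J5=23  J6=25

J2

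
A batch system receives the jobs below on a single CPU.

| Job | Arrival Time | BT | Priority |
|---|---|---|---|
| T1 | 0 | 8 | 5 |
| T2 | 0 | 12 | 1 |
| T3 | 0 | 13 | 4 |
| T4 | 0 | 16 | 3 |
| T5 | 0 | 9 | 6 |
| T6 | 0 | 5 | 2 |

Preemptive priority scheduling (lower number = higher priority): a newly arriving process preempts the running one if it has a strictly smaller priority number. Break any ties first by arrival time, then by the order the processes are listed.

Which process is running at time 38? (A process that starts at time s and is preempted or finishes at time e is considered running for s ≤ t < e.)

T3

Gantt: | T2 0-12 | T6 12-17 | T4 17-33 | T3 33-46 | T1 46-54 | T5 54-63 |
Completion: T1=54  T2=12  T3=46  T4=33  T5=63  T6=17
Turnaround (C−A): T1=54  T2=12  T3=46  T4=33  T5=63  T6=17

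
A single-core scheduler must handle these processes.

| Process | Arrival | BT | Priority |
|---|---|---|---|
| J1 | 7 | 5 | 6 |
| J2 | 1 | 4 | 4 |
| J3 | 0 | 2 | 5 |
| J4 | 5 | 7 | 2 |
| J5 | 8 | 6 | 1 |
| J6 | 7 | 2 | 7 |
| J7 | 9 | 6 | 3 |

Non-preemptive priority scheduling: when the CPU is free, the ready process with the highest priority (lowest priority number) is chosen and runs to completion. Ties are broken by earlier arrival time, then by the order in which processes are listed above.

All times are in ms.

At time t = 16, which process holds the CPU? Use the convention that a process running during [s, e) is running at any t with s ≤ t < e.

J5

Timeline: | J3 0-2 | J2 2-6 | J4 6-13 | J5 13-19 | J7 19-25 | J1 25-30 | J6 30-32 |
Completion: J1=30  J2=6  J3=2  J4=13  J5=19  J6=32  J7=25
Turnaround (C−A): J1=23  J2=5  J3=2  J4=8  J5=11  J6=25  J7=16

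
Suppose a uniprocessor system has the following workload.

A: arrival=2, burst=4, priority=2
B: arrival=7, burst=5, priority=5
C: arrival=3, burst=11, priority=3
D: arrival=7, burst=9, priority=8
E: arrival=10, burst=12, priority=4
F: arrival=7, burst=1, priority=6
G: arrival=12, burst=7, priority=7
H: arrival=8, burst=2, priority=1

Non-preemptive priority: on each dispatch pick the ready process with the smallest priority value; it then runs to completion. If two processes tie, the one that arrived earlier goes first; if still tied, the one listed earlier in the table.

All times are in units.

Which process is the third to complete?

H

Gantt: | idle 0-2 | A 2-6 | C 6-17 | H 17-19 | E 19-31 | B 31-36 | F 36-37 | G 37-44 | D 44-53 |
Completion: A=6  B=36  C=17  D=53  E=31  F=37  G=44  H=19
Turnaround (C−A): A=4  B=29  C=14  D=46  E=21  F=30  G=32  H=11
Finish order: A → C → H → E → B → F → G → D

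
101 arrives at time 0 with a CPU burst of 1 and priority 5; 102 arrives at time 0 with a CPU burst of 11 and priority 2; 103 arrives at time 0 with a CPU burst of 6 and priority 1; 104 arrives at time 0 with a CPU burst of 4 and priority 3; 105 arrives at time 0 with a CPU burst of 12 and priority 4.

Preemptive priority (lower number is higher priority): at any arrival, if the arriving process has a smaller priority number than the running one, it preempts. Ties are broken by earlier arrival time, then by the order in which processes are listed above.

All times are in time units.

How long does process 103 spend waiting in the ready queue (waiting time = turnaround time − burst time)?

Gantt: | 103 0-6 | 102 6-17 | 104 17-21 | 105 21-33 | 101 33-34 |
Completion: 101=34  102=17  103=6  104=21  105=33
Turnaround (C−A): 101=34  102=17  103=6  104=21  105=33
Waiting(103) = turnaround − burst = 6 − 6 = 0

0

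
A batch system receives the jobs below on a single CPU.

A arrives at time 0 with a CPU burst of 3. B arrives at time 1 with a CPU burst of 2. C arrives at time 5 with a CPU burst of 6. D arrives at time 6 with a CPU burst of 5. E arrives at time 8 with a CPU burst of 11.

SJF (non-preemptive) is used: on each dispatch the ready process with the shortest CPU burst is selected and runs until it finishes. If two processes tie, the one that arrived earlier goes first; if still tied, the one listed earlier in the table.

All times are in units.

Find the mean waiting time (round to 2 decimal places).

Schedule: | A 0-3 | B 3-5 | C 5-11 | D 11-16 | E 16-27 |
Completion: A=3  B=5  C=11  D=16  E=27
Turnaround (C−A): A=3  B=4  C=6  D=10  E=19
Waiting times: A=0, B=2, C=0, D=5, E=8
Average waiting = (0+2+0+5+8) / 5 = 15/5 = 3.00

3.00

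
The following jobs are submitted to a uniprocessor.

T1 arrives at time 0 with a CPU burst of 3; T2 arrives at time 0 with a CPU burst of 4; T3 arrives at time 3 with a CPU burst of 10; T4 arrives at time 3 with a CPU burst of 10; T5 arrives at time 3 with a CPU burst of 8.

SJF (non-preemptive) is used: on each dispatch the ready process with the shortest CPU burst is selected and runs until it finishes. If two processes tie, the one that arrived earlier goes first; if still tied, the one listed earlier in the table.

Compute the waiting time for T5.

Gantt: | T1 0-3 | T2 3-7 | T5 7-15 | T3 15-25 | T4 25-35 |
Completion: T1=3  T2=7  T3=25  T4=35  T5=15
Turnaround (C−A): T1=3  T2=7  T3=22  T4=32  T5=12
Waiting(T5) = turnaround − burst = 12 − 8 = 4

4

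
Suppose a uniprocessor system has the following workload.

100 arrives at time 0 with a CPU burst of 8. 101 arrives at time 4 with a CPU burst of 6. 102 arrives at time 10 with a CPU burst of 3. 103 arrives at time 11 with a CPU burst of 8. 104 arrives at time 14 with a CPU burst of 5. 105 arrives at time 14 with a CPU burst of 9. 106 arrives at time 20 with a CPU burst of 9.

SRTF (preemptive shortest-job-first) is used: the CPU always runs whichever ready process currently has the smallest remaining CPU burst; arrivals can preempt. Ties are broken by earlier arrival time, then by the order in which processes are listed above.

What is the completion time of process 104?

22

Timeline: | 100 0-8 | 101 8-10 | 102 10-13 | 101 13-17 | 104 17-22 | 103 22-30 | 105 30-39 | 106 39-48 |
Completion: 100=8  101=17  102=13  103=30  104=22  105=39  106=48
Turnaround (C−A): 100=8  101=13  102=3  103=19  104=8  105=25  106=28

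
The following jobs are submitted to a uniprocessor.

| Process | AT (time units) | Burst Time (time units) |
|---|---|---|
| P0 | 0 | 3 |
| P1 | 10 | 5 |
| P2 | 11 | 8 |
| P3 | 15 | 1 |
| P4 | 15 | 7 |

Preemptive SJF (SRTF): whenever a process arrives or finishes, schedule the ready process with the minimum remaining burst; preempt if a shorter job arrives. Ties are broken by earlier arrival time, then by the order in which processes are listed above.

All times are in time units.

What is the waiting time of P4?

1

Gantt: | P0 0-3 | idle 3-10 | P1 10-15 | P3 15-16 | P4 16-23 | P2 23-31 |
Completion: P0=3  P1=15  P2=31  P3=16  P4=23
Turnaround (C−A): P0=3  P1=5  P2=20  P3=1  P4=8
Waiting(P4) = turnaround − burst = 8 − 7 = 1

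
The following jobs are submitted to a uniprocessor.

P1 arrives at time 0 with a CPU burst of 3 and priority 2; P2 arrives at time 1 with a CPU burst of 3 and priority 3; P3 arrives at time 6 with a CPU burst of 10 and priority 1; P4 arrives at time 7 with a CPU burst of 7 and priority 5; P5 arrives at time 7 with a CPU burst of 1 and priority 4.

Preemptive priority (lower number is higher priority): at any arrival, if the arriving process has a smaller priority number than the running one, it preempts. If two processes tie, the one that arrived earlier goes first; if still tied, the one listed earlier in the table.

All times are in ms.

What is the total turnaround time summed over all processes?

45

Timeline: | P1 0-3 | P2 3-6 | P3 6-16 | P5 16-17 | P4 17-24 |
Completion: P1=3  P2=6  P3=16  P4=24  P5=17
Turnaround (C−A): P1=3  P2=5  P3=10  P4=17  P5=10
Turnaround = completion − arrival: P1=3, P2=5, P3=10, P4=17, P5=10
Total turnaround = 3 + 5 + 10 + 17 + 10 = 45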